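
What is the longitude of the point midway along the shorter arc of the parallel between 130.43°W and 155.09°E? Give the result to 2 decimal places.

Signed shortest Δλ from -130.43° to +155.09° is -74.48°.
Midpoint longitude = -130.43° + (-74.48°)/2 = -130.43° − 37.24° = -167.67°.
(The naïve average (-130.43 + +155.09)/2 = 12.33° is on the wrong side of the globe.)

167.67°W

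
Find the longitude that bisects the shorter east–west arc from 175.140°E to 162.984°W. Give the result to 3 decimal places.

Signed shortest Δλ from +175.140° to -162.984° is +21.876°.
Midpoint longitude = +175.140° + (+21.876°)/2 = +175.140° + 10.938° = +186.078°.
Normalise into (−180°, 180°]: -173.922°.
(The naïve average (+175.140 + -162.984)/2 = 6.078° is on the wrong side of the globe.)

173.922°W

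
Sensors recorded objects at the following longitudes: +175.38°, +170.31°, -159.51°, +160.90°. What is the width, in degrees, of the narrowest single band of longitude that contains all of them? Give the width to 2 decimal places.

39.59°

Sort the longitudes: -159.51°, +160.90°, +170.31°, +175.38°.
Eastward gaps between consecutive values (wrapping around): 320.41°, 9.41°, 5.07°, 25.11°.
Largest gap = 320.41° ⇒ minimal covering band is its complement: 360° − 320.41° = 39.59°.
Band runs from +160.90° eastward to -159.51°, crossing the antimeridian.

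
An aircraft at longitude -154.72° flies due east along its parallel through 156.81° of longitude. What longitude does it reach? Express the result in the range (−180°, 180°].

+2.09°

Start at -154.72°; shift +156.81° → +2.09°.
+2.09° already lies in (−180°, 180°].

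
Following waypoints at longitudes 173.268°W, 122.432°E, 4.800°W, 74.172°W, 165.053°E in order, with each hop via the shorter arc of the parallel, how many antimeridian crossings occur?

Leg 1: -173.268° → +122.432°, shortest Δλ = -64.3° (west) — crosses 180°.
Leg 2: +122.432° → -4.800°, shortest Δλ = -127.232° (west) — does not cross 180°.
Leg 3: -4.800° → -74.172°, shortest Δλ = -69.372° (west) — does not cross 180°.
Leg 4: -74.172° → +165.053°, shortest Δλ = -120.775° (west) — crosses 180°.
Total crossings: 2.

2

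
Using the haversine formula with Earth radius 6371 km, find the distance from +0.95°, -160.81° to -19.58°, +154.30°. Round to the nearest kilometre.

5400 km

Δλ = 154.30 − -160.81 = 315.11°; wrapped into (−180°, 180°]: -44.89°.
Δφ = -19.58 − 0.95 = -20.53°.
a = sin²(Δφ/2) + cos φ₁ · cos φ₂ · sin²(Δλ/2) = 0.169076.
c = 2·atan2(√a, √(1−a)) = 0.84752 rad → d = 6371·c ≈ 5399.52 km.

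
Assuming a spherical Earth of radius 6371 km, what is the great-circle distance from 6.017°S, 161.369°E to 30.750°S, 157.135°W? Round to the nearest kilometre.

5123 km

Δλ = -157.135 − 161.369 = -318.504°; wrapped into (−180°, 180°]: 41.496°.
Δφ = -30.750 − -6.017 = -24.733°.
a = sin²(Δφ/2) + cos φ₁ · cos φ₂ · sin²(Δλ/2) = 0.153127.
c = 2·atan2(√a, √(1−a)) = 0.80412 rad → d = 6371·c ≈ 5123.04 km.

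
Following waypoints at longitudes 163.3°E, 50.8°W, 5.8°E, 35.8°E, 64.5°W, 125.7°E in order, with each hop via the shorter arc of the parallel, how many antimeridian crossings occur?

2

Leg 1: +163.3° → -50.8°, shortest Δλ = 145.9° (east) — crosses 180°.
Leg 2: -50.8° → +5.8°, shortest Δλ = 56.6° (east) — does not cross 180°.
Leg 3: +5.8° → +35.8°, shortest Δλ = 30.0° (east) — does not cross 180°.
Leg 4: +35.8° → -64.5°, shortest Δλ = -100.3° (west) — does not cross 180°.
Leg 5: -64.5° → +125.7°, shortest Δλ = -169.8° (west) — crosses 180°.
Total crossings: 2.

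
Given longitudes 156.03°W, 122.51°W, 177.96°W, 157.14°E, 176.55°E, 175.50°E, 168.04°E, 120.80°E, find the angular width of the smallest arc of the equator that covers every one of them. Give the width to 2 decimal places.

Sort the longitudes: -177.96°, -156.03°, -122.51°, +120.80°, +157.14°, +168.04°, +175.50°, +176.55°.
Eastward gaps between consecutive values (wrapping around): 21.93°, 33.52°, 243.31°, 36.34°, 10.90°, 7.46°, 1.05°, 5.49°.
Largest gap = 243.31° ⇒ minimal covering band is its complement: 360° − 243.31° = 116.69°.
Band runs from +120.80° eastward to -122.51°, crossing the antimeridian.

116.69°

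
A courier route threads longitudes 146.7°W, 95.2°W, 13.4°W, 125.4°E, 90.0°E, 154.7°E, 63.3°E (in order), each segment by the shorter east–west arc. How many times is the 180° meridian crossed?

Leg 1: -146.7° → -95.2°, shortest Δλ = 51.5° (east) — does not cross 180°.
Leg 2: -95.2° → -13.4°, shortest Δλ = 81.8° (east) — does not cross 180°.
Leg 3: -13.4° → +125.4°, shortest Δλ = 138.8° (east) — does not cross 180°.
Leg 4: +125.4° → +90.0°, shortest Δλ = -35.4° (west) — does not cross 180°.
Leg 5: +90.0° → +154.7°, shortest Δλ = 64.7° (east) — does not cross 180°.
Leg 6: +154.7° → +63.3°, shortest Δλ = -91.4° (west) — does not cross 180°.
Total crossings: 0.

0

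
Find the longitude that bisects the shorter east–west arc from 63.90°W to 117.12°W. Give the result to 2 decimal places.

90.51°W

Signed shortest Δλ from -63.90° to -117.12° is -53.22°.
Midpoint longitude = -63.90° + (-53.22°)/2 = -63.90° − 26.61° = -90.51°.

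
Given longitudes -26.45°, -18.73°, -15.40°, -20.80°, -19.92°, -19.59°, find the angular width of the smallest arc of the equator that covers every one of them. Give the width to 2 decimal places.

11.05°

Sort the longitudes: -26.45°, -20.80°, -19.92°, -19.59°, -18.73°, -15.40°.
Eastward gaps between consecutive values (wrapping around): 5.65°, 0.88°, 0.33°, 0.86°, 3.33°, 348.95°.
Largest gap = 348.95° ⇒ minimal covering band is its complement: 360° − 348.95° = 11.05°.
Band runs from -26.45° eastward to -15.40°.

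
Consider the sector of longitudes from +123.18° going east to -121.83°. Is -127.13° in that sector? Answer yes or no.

Yes

Band width going east from +123.18° to -121.83°: ((-121.83 − 123.18) mod 360) = 114.99°.
Offset of -127.13° east of the west edge: ((-127.13 − 123.18) mod 360) = 109.69°.
109.69° ≤ 114.99° ⇒ inside.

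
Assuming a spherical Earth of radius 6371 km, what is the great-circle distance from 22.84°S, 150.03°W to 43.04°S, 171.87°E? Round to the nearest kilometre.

Δλ = 171.87 − -150.03 = 321.90°; wrapped into (−180°, 180°]: -38.10°.
Δφ = -43.04 − -22.84 = -20.20°.
a = sin²(Δφ/2) + cos φ₁ · cos φ₂ · sin²(Δλ/2) = 0.102511.
c = 2·atan2(√a, √(1−a)) = 0.65182 rad → d = 6371·c ≈ 4152.77 km.

4153 km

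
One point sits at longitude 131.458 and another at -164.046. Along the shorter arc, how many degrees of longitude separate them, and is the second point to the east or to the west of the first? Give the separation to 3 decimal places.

Raw difference: -164.046 − 131.458 = -295.504°.
Normalise into (−180°, 180°]: -295.504° + 360° = 64.496°.
Positive ⇒ the second point lies to the east; separation 64.496°.

64.496° east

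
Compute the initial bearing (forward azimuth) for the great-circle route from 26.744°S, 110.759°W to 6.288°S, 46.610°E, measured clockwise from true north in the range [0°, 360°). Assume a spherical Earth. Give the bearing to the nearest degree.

143°

Δλ = 46.610 − -110.759 = 157.369°.
θ = atan2( sin Δλ · cos φ₂ , cos φ₁ · sin φ₂ − sin φ₁ · cos φ₂ · cos Δλ )
  = atan2(0.38248, -0.51067) = 143.167° → normalised to [0°, 360°): 143.167°.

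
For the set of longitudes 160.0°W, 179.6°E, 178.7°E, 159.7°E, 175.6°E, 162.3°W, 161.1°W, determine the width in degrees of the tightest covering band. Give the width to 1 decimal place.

Sort the longitudes: -162.3°, -161.1°, -160.0°, +159.7°, +175.6°, +178.7°, +179.6°.
Eastward gaps between consecutive values (wrapping around): 1.2°, 1.1°, 319.7°, 15.9°, 3.1°, 0.9°, 18.1°.
Largest gap = 319.7° ⇒ minimal covering band is its complement: 360° − 319.7° = 40.3°.
Band runs from +159.7° eastward to -160.0°, crossing the antimeridian.

40.3°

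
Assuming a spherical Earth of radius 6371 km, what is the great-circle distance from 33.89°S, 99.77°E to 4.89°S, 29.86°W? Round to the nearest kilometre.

Δλ = -29.86 − 99.77 = -129.63°.
Δφ = -4.89 − -33.89 = 29.00°.
a = sin²(Δφ/2) + cos φ₁ · cos φ₂ · sin²(Δλ/2) = 0.740004.
c = 2·atan2(√a, √(1−a)) = 2.07146 rad → d = 6371·c ≈ 13197.27 km.

13197 km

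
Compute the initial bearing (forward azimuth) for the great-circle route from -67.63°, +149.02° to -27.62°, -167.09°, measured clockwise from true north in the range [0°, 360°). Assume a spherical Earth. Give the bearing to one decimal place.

Δλ = -167.09 − 149.02 = -316.11°; wrapped into (−180°, 180°]: 43.89°.
θ = atan2( sin Δλ · cos φ₂ , cos φ₁ · sin φ₂ − sin φ₁ · cos φ₂ · cos Δλ )
  = atan2(0.61427, 0.41405) = 56.018° → normalised to [0°, 360°): 56.018°.

56.0°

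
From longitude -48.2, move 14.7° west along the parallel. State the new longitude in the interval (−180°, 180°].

-62.9°

Start at -48.2°; shift −14.7° → -62.9°.
-62.9° already lies in (−180°, 180°].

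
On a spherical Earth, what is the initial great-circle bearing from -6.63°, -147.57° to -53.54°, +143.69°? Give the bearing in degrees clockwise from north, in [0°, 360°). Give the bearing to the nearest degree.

Δλ = 143.69 − -147.57 = 291.26°; wrapped into (−180°, 180°]: -68.74°.
θ = atan2( sin Δλ · cos φ₂ , cos φ₁ · sin φ₂ − sin φ₁ · cos φ₂ · cos Δλ )
  = atan2(-0.55382, -0.77401) = -144.416° → normalised to [0°, 360°): 215.584°.

216°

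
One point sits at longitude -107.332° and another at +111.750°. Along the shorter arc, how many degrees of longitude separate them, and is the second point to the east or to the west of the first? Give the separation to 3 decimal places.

Raw difference: 111.750 − -107.332 = 219.082°.
Normalise into (−180°, 180°]: 219.082° − 360° = -140.918°.
Negative ⇒ the second point lies to the west; separation 140.918°.

140.918° west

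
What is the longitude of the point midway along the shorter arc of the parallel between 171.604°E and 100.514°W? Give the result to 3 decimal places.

144.455°W

Signed shortest Δλ from +171.604° to -100.514° is +87.882°.
Midpoint longitude = +171.604° + (+87.882°)/2 = +171.604° + 43.941° = +215.545°.
Normalise into (−180°, 180°]: -144.455°.
(The naïve average (+171.604 + -100.514)/2 = 35.545° is on the wrong side of the globe.)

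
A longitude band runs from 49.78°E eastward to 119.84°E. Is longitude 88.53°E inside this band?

Yes

Band width going east from +49.78° to +119.84°: ((119.84 − 49.78) mod 360) = 70.06°.
Offset of +88.53° east of the west edge: ((88.53 − 49.78) mod 360) = 38.75°.
38.75° ≤ 70.06° ⇒ inside.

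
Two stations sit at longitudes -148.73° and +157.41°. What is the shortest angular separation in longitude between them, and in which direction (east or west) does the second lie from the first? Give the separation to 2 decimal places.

53.86° west

Raw difference: 157.41 − -148.73 = 306.14°.
Normalise into (−180°, 180°]: 306.14° − 360° = -53.86°.
Negative ⇒ the second point lies to the west; separation 53.86°.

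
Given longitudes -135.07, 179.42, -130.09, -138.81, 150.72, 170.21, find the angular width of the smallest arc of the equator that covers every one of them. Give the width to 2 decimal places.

Sort the longitudes: -138.81°, -135.07°, -130.09°, +150.72°, +170.21°, +179.42°.
Eastward gaps between consecutive values (wrapping around): 3.74°, 4.98°, 280.81°, 19.49°, 9.21°, 41.77°.
Largest gap = 280.81° ⇒ minimal covering band is its complement: 360° − 280.81° = 79.19°.
Band runs from +150.72° eastward to -130.09°, crossing the antimeridian.

79.19°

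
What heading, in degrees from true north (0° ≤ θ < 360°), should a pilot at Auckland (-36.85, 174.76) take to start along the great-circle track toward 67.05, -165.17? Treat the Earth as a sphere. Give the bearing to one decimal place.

8.0°

Δλ = -165.17 − 174.76 = -339.93°; wrapped into (−180°, 180°]: 20.07°.
θ = atan2( sin Δλ · cos φ₂ , cos φ₁ · sin φ₂ − sin φ₁ · cos φ₂ · cos Δλ )
  = atan2(0.13381, 0.95652) = 7.964° → normalised to [0°, 360°): 7.964°.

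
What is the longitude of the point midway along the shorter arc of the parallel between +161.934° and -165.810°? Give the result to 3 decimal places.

+178.062°

Signed shortest Δλ from +161.934° to -165.810° is +32.256°.
Midpoint longitude = +161.934° + (+32.256°)/2 = +161.934° + 16.128° = +178.062°.
(The naïve average (+161.934 + -165.810)/2 = -1.938° is on the wrong side of the globe.)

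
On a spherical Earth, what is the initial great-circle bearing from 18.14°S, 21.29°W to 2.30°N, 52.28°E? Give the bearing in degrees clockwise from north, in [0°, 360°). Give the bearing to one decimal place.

82.5°

Δλ = 52.28 − -21.29 = 73.57°.
θ = atan2( sin Δλ · cos φ₂ , cos φ₁ · sin φ₂ − sin φ₁ · cos φ₂ · cos Δλ )
  = atan2(0.95839, 0.12613) = 82.503° → normalised to [0°, 360°): 82.503°.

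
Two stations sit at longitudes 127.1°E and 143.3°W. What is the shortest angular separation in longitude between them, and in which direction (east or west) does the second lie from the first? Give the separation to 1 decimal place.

89.6° east

Raw difference: -143.3 − 127.1 = -270.4°.
Normalise into (−180°, 180°]: -270.4° + 360° = 89.6°.
Positive ⇒ the second point lies to the east; separation 89.6°.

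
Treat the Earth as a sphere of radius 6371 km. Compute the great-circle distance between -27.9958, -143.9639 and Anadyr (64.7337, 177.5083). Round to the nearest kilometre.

10836 km

Δλ = 177.5083 − -143.9639 = 321.4722°; wrapped into (−180°, 180°]: -38.5278°.
Δφ = 64.7337 − -27.9958 = 92.7295°.
a = sin²(Δφ/2) + cos φ₁ · cos φ₂ · sin²(Δλ/2) = 0.564833.
c = 2·atan2(√a, √(1−a)) = 1.70083 rad → d = 6371·c ≈ 10835.97 km.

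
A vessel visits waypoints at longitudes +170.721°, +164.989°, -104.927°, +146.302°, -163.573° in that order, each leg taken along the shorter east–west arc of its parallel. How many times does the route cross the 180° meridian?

3

Leg 1: +170.721° → +164.989°, shortest Δλ = -5.732° (west) — does not cross 180°.
Leg 2: +164.989° → -104.927°, shortest Δλ = 90.084° (east) — crosses 180°.
Leg 3: -104.927° → +146.302°, shortest Δλ = -108.771° (west) — crosses 180°.
Leg 4: +146.302° → -163.573°, shortest Δλ = 50.125° (east) — crosses 180°.
Total crossings: 3.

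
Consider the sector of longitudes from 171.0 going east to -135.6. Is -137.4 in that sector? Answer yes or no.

Yes

Band width going east from +171.0° to -135.6°: ((-135.6 − 171.0) mod 360) = 53.4°.
Offset of -137.4° east of the west edge: ((-137.4 − 171.0) mod 360) = 51.6°.
51.6° ≤ 53.4° ⇒ inside.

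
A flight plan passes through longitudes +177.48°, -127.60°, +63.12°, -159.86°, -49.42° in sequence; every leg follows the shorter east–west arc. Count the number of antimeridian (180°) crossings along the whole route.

3

Leg 1: +177.48° → -127.60°, shortest Δλ = 54.92° (east) — crosses 180°.
Leg 2: -127.60° → +63.12°, shortest Δλ = -169.28° (west) — crosses 180°.
Leg 3: +63.12° → -159.86°, shortest Δλ = 137.02° (east) — crosses 180°.
Leg 4: -159.86° → -49.42°, shortest Δλ = 110.44° (east) — does not cross 180°.
Total crossings: 3.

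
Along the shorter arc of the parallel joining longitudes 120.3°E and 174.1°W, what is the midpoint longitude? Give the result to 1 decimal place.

153.1°E

Signed shortest Δλ from +120.3° to -174.1° is +65.6°.
Midpoint longitude = +120.3° + (+65.6°)/2 = +120.3° + 32.8° = +153.1°.
(The naïve average (+120.3 + -174.1)/2 = -26.9° is on the wrong side of the globe.)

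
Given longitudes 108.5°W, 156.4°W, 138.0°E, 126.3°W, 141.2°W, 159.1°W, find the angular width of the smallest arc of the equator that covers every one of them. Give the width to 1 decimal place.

Sort the longitudes: -159.1°, -156.4°, -141.2°, -126.3°, -108.5°, +138.0°.
Eastward gaps between consecutive values (wrapping around): 2.7°, 15.2°, 14.9°, 17.8°, 246.5°, 62.9°.
Largest gap = 246.5° ⇒ minimal covering band is its complement: 360° − 246.5° = 113.5°.
Band runs from +138.0° eastward to -108.5°, crossing the antimeridian.

113.5°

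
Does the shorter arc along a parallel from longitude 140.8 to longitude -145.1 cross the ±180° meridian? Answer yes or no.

Yes

Naïve |-145.1 − 140.8| = 285.9° > 180°, so the shorter arc goes the other way round — across 180°.
Signed shortest Δλ = ((-145.1 − 140.8 + 180) mod 360) − 180 = 74.1°.
Going east by 74.1° from +140.8° passes through 180° before reaching -145.1°.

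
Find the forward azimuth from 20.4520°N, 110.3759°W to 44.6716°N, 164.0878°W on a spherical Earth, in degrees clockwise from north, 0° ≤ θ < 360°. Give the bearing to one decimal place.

311.8°

Δλ = -164.0878 − -110.3759 = -53.7119°.
θ = atan2( sin Δλ · cos φ₂ , cos φ₁ · sin φ₂ − sin φ₁ · cos φ₂ · cos Δλ )
  = atan2(-0.57322, 0.51166) = -48.248° → normalised to [0°, 360°): 311.752°.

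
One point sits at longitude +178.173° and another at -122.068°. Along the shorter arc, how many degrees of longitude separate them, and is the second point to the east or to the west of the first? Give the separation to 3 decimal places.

59.759° east

Raw difference: -122.068 − 178.173 = -300.241°.
Normalise into (−180°, 180°]: -300.241° + 360° = 59.759°.
Positive ⇒ the second point lies to the east; separation 59.759°.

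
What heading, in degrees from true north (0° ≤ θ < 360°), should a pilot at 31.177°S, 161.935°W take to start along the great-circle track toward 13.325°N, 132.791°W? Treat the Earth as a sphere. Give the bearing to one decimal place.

36.6°

Δλ = -132.791 − -161.935 = 29.144°.
θ = atan2( sin Δλ · cos φ₂ , cos φ₁ · sin φ₂ − sin φ₁ · cos φ₂ · cos Δλ )
  = atan2(0.47390, 0.63716) = 36.641° → normalised to [0°, 360°): 36.641°.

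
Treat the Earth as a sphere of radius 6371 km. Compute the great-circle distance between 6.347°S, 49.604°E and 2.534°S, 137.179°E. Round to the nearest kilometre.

Δλ = 137.179 − 49.604 = 87.575°.
Δφ = -2.534 − -6.347 = 3.813°.
a = sin²(Δφ/2) + cos φ₁ · cos φ₂ · sin²(Δλ/2) = 0.476551.
c = 2·atan2(√a, √(1−a)) = 1.52388 rad → d = 6371·c ≈ 9708.64 km.

9709 km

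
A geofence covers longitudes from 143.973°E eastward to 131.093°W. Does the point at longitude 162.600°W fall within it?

Band width going east from +143.973° to -131.093°: ((-131.093 − 143.973) mod 360) = 84.934°.
Offset of -162.600° east of the west edge: ((-162.600 − 143.973) mod 360) = 53.427°.
53.427° ≤ 84.934° ⇒ inside.

Yes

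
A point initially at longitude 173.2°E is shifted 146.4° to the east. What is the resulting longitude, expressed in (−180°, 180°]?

40.4°W

Start at +173.2°; shift +146.4° → +319.6°.
+319.6° lies outside (−180°, 180°]; subtract 360° → -40.4°.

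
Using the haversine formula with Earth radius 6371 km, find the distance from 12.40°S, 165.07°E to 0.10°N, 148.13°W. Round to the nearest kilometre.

5345 km

Δλ = -148.13 − 165.07 = -313.20°; wrapped into (−180°, 180°]: 46.80°.
Δφ = 0.10 − -12.40 = 12.50°.
a = sin²(Δφ/2) + cos φ₁ · cos φ₂ · sin²(Δλ/2) = 0.165899.
c = 2·atan2(√a, √(1−a)) = 0.83901 rad → d = 6371·c ≈ 5345.31 km.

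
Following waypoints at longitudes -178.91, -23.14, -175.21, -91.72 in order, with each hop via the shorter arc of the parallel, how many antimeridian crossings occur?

Leg 1: -178.91° → -23.14°, shortest Δλ = 155.77° (east) — does not cross 180°.
Leg 2: -23.14° → -175.21°, shortest Δλ = -152.07° (west) — does not cross 180°.
Leg 3: -175.21° → -91.72°, shortest Δλ = 83.49° (east) — does not cross 180°.
Total crossings: 0.

0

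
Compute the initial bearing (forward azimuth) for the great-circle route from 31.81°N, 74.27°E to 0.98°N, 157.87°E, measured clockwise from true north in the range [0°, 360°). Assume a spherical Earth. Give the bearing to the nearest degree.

93°

Δλ = 157.87 − 74.27 = 83.60°.
θ = atan2( sin Δλ · cos φ₂ , cos φ₁ · sin φ₂ − sin φ₁ · cos φ₂ · cos Δλ )
  = atan2(0.99362, -0.04421) = 92.548° → normalised to [0°, 360°): 92.548°.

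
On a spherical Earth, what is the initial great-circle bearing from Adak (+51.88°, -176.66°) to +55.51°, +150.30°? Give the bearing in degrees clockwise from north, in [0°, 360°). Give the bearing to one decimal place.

Δλ = 150.30 − -176.66 = 326.96°; wrapped into (−180°, 180°]: -33.04°.
θ = atan2( sin Δλ · cos φ₂ , cos φ₁ · sin φ₂ − sin φ₁ · cos φ₂ · cos Δλ )
  = atan2(-0.30874, 0.13535) = -66.327° → normalised to [0°, 360°): 293.673°.

293.7°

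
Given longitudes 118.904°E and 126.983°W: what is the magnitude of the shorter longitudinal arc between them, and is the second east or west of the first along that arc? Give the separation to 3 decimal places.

114.113° east

Raw difference: -126.983 − 118.904 = -245.887°.
Normalise into (−180°, 180°]: -245.887° + 360° = 114.113°.
Positive ⇒ the second point lies to the east; separation 114.113°.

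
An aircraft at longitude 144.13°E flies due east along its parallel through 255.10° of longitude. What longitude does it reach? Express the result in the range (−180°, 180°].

39.23°E

Start at +144.13°; shift +255.10° → +399.23°.
+399.23° lies outside (−180°, 180°]; subtract 360° → +39.23°.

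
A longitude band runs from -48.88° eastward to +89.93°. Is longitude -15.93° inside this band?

Band width going east from -48.88° to +89.93°: ((89.93 − -48.88) mod 360) = 138.81°.
Offset of -15.93° east of the west edge: ((-15.93 − -48.88) mod 360) = 32.95°.
32.95° ≤ 138.81° ⇒ inside.

Yes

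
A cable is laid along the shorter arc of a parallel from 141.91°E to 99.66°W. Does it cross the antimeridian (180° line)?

Yes

Naïve |-99.66 − 141.91| = 241.57° > 180°, so the shorter arc goes the other way round — across 180°.
Signed shortest Δλ = ((-99.66 − 141.91 + 180) mod 360) − 180 = 118.43°.
Going east by 118.43° from +141.91° passes through 180° before reaching -99.66°.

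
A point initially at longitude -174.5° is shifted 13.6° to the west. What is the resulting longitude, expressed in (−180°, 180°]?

Start at -174.5°; shift −13.6° → -188.1°.
-188.1° lies outside (−180°, 180°]; add 360° → +171.9°.

+171.9°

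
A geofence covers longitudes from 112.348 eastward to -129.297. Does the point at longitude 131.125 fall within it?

Yes

Band width going east from +112.348° to -129.297°: ((-129.297 − 112.348) mod 360) = 118.355°.
Offset of +131.125° east of the west edge: ((131.125 − 112.348) mod 360) = 18.777°.
18.777° ≤ 118.355° ⇒ inside.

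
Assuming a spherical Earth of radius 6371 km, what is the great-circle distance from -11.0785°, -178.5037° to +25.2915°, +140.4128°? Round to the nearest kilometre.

Δλ = 140.4128 − -178.5037 = 318.9165°; wrapped into (−180°, 180°]: -41.0835°.
Δφ = 25.2915 − -11.0785 = 36.3700°.
a = sin²(Δφ/2) + cos φ₁ · cos φ₂ · sin²(Δλ/2) = 0.206645.
c = 2·atan2(√a, √(1−a)) = 0.94381 rad → d = 6371·c ≈ 6012.99 km.

6013 km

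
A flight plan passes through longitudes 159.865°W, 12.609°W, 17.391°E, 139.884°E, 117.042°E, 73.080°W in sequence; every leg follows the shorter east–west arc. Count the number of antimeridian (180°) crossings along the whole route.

Leg 1: -159.865° → -12.609°, shortest Δλ = 147.256° (east) — does not cross 180°.
Leg 2: -12.609° → +17.391°, shortest Δλ = 30.0° (east) — does not cross 180°.
Leg 3: +17.391° → +139.884°, shortest Δλ = 122.493° (east) — does not cross 180°.
Leg 4: +139.884° → +117.042°, shortest Δλ = -22.842° (west) — does not cross 180°.
Leg 5: +117.042° → -73.080°, shortest Δλ = 169.878° (east) — crosses 180°.
Total crossings: 1.

1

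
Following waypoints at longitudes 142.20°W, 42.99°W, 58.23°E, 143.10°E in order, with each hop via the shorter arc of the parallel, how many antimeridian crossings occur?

Leg 1: -142.20° → -42.99°, shortest Δλ = 99.21° (east) — does not cross 180°.
Leg 2: -42.99° → +58.23°, shortest Δλ = 101.22° (east) — does not cross 180°.
Leg 3: +58.23° → +143.10°, shortest Δλ = 84.87° (east) — does not cross 180°.
Total crossings: 0.

0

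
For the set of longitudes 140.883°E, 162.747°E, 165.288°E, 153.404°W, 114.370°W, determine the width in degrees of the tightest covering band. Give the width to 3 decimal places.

104.747°

Sort the longitudes: -153.404°, -114.370°, +140.883°, +162.747°, +165.288°.
Eastward gaps between consecutive values (wrapping around): 39.034°, 255.253°, 21.864°, 2.541°, 41.308°.
Largest gap = 255.253° ⇒ minimal covering band is its complement: 360° − 255.253° = 104.747°.
Band runs from +140.883° eastward to -114.370°, crossing the antimeridian.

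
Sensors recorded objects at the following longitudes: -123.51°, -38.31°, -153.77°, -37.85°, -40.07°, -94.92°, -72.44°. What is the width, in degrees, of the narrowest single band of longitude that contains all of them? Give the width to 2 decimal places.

Sort the longitudes: -153.77°, -123.51°, -94.92°, -72.44°, -40.07°, -38.31°, -37.85°.
Eastward gaps between consecutive values (wrapping around): 30.26°, 28.59°, 22.48°, 32.37°, 1.76°, 0.46°, 244.08°.
Largest gap = 244.08° ⇒ minimal covering band is its complement: 360° − 244.08° = 115.92°.
Band runs from -153.77° eastward to -37.85°.

115.92°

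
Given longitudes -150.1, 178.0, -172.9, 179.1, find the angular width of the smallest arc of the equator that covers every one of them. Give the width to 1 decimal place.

Sort the longitudes: -172.9°, -150.1°, +178.0°, +179.1°.
Eastward gaps between consecutive values (wrapping around): 22.8°, 328.1°, 1.1°, 8.0°.
Largest gap = 328.1° ⇒ minimal covering band is its complement: 360° − 328.1° = 31.9°.
Band runs from +178.0° eastward to -150.1°, crossing the antimeridian.

31.9°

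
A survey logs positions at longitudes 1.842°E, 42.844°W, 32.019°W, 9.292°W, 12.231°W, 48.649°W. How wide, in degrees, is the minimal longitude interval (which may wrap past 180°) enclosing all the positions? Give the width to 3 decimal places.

50.491°

Sort the longitudes: -48.649°, -42.844°, -32.019°, -12.231°, -9.292°, +1.842°.
Eastward gaps between consecutive values (wrapping around): 5.805°, 10.825°, 19.788°, 2.939°, 11.134°, 309.509°.
Largest gap = 309.509° ⇒ minimal covering band is its complement: 360° − 309.509° = 50.491°.
Band runs from -48.649° eastward to +1.842°.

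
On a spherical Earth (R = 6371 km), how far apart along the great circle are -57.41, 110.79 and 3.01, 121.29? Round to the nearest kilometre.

Δλ = 121.29 − 110.79 = 10.50°.
Δφ = 3.01 − -57.41 = 60.42°.
a = sin²(Δφ/2) + cos φ₁ · cos φ₂ · sin²(Δλ/2) = 0.257684.
c = 2·atan2(√a, √(1−a)) = 1.06485 rad → d = 6371·c ≈ 6784.19 km.

6784 km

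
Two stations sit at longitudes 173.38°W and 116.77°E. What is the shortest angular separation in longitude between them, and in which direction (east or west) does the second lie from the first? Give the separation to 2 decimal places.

Raw difference: 116.77 − -173.38 = 290.15°.
Normalise into (−180°, 180°]: 290.15° − 360° = -69.85°.
Negative ⇒ the second point lies to the west; separation 69.85°.

69.85° west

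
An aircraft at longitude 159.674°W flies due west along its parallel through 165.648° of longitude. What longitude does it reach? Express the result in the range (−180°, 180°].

34.678°E

Start at -159.674°; shift −165.648° → -325.322°.
-325.322° lies outside (−180°, 180°]; add 360° → +34.678°.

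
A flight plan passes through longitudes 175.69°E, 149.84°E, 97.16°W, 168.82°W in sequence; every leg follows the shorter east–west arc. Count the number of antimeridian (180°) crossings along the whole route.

1

Leg 1: +175.69° → +149.84°, shortest Δλ = -25.85° (west) — does not cross 180°.
Leg 2: +149.84° → -97.16°, shortest Δλ = 113.0° (east) — crosses 180°.
Leg 3: -97.16° → -168.82°, shortest Δλ = -71.66° (west) — does not cross 180°.
Total crossings: 1.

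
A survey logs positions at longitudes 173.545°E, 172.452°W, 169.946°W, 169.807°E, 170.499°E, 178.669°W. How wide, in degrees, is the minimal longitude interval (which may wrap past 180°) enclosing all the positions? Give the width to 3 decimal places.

20.247°

Sort the longitudes: -178.669°, -172.452°, -169.946°, +169.807°, +170.499°, +173.545°.
Eastward gaps between consecutive values (wrapping around): 6.217°, 2.506°, 339.753°, 0.692°, 3.046°, 7.786°.
Largest gap = 339.753° ⇒ minimal covering band is its complement: 360° − 339.753° = 20.247°.
Band runs from +169.807° eastward to -169.946°, crossing the antimeridian.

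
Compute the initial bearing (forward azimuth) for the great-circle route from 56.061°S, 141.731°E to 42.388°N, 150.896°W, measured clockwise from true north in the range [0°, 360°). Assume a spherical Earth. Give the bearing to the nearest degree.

Δλ = -150.896 − 141.731 = -292.627°; wrapped into (−180°, 180°]: 67.373°.
θ = atan2( sin Δλ · cos φ₂ , cos φ₁ · sin φ₂ − sin φ₁ · cos φ₂ · cos Δλ )
  = atan2(0.68175, 0.61213) = 48.080° → normalised to [0°, 360°): 48.080°.

48°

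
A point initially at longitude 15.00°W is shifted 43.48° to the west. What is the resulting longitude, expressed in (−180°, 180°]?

58.48°W

Start at -15.00°; shift −43.48° → -58.48°.
-58.48° already lies in (−180°, 180°].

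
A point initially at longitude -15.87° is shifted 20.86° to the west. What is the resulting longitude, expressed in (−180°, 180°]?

-36.73°

Start at -15.87°; shift −20.86° → -36.73°.
-36.73° already lies in (−180°, 180°].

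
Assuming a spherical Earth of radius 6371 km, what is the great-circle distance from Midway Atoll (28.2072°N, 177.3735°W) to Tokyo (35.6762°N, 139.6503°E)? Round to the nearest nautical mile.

Δλ = 139.6503 − -177.3735 = 317.0238°; wrapped into (−180°, 180°]: -42.9762°.
Δφ = 35.6762 − 28.2072 = 7.4690°.
a = sin²(Δφ/2) + cos φ₁ · cos φ₂ · sin²(Δλ/2) = 0.100297.
c = 2·atan2(√a, √(1−a)) = 0.64449 rad → d = 6371·c ≈ 4106.05 km ≈ 2217.09 nmi.

2217 nmi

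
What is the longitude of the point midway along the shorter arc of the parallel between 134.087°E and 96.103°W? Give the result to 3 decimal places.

161.008°W

Signed shortest Δλ from +134.087° to -96.103° is +129.810°.
Midpoint longitude = +134.087° + (+129.810°)/2 = +134.087° + 64.905° = +198.992°.
Normalise into (−180°, 180°]: -161.008°.
(The naïve average (+134.087 + -96.103)/2 = 18.992° is on the wrong side of the globe.)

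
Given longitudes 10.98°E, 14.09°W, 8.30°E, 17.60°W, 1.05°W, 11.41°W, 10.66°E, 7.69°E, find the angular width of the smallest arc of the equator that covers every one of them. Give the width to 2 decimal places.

Sort the longitudes: -17.60°, -14.09°, -11.41°, -1.05°, +7.69°, +8.30°, +10.66°, +10.98°.
Eastward gaps between consecutive values (wrapping around): 3.51°, 2.68°, 10.36°, 8.74°, 0.61°, 2.36°, 0.32°, 331.42°.
Largest gap = 331.42° ⇒ minimal covering band is its complement: 360° − 331.42° = 28.58°.
Band runs from -17.60° eastward to +10.98°.

28.58°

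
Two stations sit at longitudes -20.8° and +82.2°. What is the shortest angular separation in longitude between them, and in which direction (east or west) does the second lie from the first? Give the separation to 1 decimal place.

103.0° east

Raw difference: 82.2 − -20.8 = 103.0°.
Normalise into (−180°, 180°]: 103.0° stays 103.0°.
Positive ⇒ the second point lies to the east; separation 103.0°.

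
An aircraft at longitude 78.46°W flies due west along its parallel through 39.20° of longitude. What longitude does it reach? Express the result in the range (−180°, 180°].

Start at -78.46°; shift −39.20° → -117.66°.
-117.66° already lies in (−180°, 180°].

117.66°W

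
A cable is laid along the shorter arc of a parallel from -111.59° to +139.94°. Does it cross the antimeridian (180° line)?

Naïve |139.94 − -111.59| = 251.53° > 180°, so the shorter arc goes the other way round — across 180°.
Signed shortest Δλ = ((139.94 − -111.59 + 180) mod 360) − 180 = -108.47°.
Going west by 108.47° from -111.59° passes through 180° before reaching +139.94°.

Yes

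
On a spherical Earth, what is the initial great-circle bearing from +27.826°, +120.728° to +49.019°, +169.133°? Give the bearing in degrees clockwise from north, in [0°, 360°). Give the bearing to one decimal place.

46.6°

Δλ = 169.133 − 120.728 = 48.405°.
θ = atan2( sin Δλ · cos φ₂ , cos φ₁ · sin φ₂ − sin φ₁ · cos φ₂ · cos Δλ )
  = atan2(0.49045, 0.46441) = 46.562° → normalised to [0°, 360°): 46.562°.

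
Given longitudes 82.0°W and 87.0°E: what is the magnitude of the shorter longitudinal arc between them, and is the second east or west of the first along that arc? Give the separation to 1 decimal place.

169.0° east

Raw difference: 87.0 − -82.0 = 169.0°.
Normalise into (−180°, 180°]: 169.0° stays 169.0°.
Positive ⇒ the second point lies to the east; separation 169.0°.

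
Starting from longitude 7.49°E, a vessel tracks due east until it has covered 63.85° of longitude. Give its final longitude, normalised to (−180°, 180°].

71.34°E

Start at +7.49°; shift +63.85° → +71.34°.
+71.34° already lies in (−180°, 180°].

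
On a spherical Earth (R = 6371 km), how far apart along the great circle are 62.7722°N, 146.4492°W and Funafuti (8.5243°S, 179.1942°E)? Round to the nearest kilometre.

8452 km

Δλ = 179.1942 − -146.4492 = 325.6434°; wrapped into (−180°, 180°]: -34.3566°.
Δφ = -8.5243 − 62.7722 = -71.2965°.
a = sin²(Δφ/2) + cos φ₁ · cos φ₂ · sin²(Δλ/2) = 0.379134.
c = 2·atan2(√a, √(1−a)) = 1.32665 rad → d = 6371·c ≈ 8452.06 km.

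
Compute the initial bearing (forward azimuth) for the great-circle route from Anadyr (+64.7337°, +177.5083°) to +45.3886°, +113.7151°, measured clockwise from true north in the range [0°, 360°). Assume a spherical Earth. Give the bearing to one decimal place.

Δλ = 113.7151 − 177.5083 = -63.7932°.
θ = atan2( sin Δλ · cos φ₂ , cos φ₁ · sin φ₂ − sin φ₁ · cos φ₂ · cos Δλ )
  = atan2(-0.63010, 0.02338) = -87.875° → normalised to [0°, 360°): 272.125°.

272.1°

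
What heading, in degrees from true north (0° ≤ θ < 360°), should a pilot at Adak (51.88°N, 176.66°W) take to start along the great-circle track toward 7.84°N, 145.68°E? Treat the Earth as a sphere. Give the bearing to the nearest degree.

229°

Δλ = 145.68 − -176.66 = 322.34°; wrapped into (−180°, 180°]: -37.66°.
θ = atan2( sin Δλ · cos φ₂ , cos φ₁ · sin φ₂ − sin φ₁ · cos φ₂ · cos Δλ )
  = atan2(-0.60526, -0.53278) = -131.356° → normalised to [0°, 360°): 228.644°.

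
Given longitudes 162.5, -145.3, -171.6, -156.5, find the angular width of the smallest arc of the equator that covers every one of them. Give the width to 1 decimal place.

Sort the longitudes: -171.6°, -156.5°, -145.3°, +162.5°.
Eastward gaps between consecutive values (wrapping around): 15.1°, 11.2°, 307.8°, 25.9°.
Largest gap = 307.8° ⇒ minimal covering band is its complement: 360° − 307.8° = 52.2°.
Band runs from +162.5° eastward to -145.3°, crossing the antimeridian.

52.2°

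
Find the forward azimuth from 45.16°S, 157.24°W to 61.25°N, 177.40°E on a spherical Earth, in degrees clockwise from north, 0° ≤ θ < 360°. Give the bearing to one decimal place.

347.5°

Δλ = 177.40 − -157.24 = 334.64°; wrapped into (−180°, 180°]: -25.36°.
θ = atan2( sin Δλ · cos φ₂ , cos φ₁ · sin φ₂ − sin φ₁ · cos φ₂ · cos Δλ )
  = atan2(-0.20601, 0.92640) = -12.537° → normalised to [0°, 360°): 347.463°.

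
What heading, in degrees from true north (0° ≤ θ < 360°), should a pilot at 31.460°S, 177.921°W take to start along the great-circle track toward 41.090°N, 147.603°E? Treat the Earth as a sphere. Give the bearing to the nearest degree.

Δλ = 147.603 − -177.921 = 325.524°; wrapped into (−180°, 180°]: -34.476°.
θ = atan2( sin Δλ · cos φ₂ , cos φ₁ · sin φ₂ − sin φ₁ · cos φ₂ · cos Δλ )
  = atan2(-0.42663, 0.88489) = -25.740° → normalised to [0°, 360°): 334.260°.

334°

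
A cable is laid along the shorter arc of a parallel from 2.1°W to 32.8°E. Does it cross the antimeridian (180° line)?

Signed shortest Δλ = ((32.8 − -2.1 + 180) mod 360) − 180 = 34.9°.
Going east by 34.9° from -2.1° reaches +32.8° without touching 180°.

No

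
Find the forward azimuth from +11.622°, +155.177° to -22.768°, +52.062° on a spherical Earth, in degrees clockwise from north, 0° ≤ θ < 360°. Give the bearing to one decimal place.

249.4°

Δλ = 52.062 − 155.177 = -103.115°.
θ = atan2( sin Δλ · cos φ₂ , cos φ₁ · sin φ₂ − sin φ₁ · cos φ₂ · cos Δλ )
  = atan2(-0.89803, -0.33692) = -110.565° → normalised to [0°, 360°): 249.435°.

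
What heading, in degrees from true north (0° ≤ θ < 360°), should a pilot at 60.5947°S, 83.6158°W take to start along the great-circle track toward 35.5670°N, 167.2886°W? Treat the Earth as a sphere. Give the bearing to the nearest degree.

294°

Δλ = -167.2886 − -83.6158 = -83.6728°.
θ = atan2( sin Δλ · cos φ₂ , cos φ₁ · sin φ₂ − sin φ₁ · cos φ₂ · cos Δλ )
  = atan2(-0.80848, 0.36368) = -65.780° → normalised to [0°, 360°): 294.220°.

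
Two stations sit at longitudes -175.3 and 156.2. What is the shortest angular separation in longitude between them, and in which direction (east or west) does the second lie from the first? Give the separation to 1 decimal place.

28.5° west

Raw difference: 156.2 − -175.3 = 331.5°.
Normalise into (−180°, 180°]: 331.5° − 360° = -28.5°.
Negative ⇒ the second point lies to the west; separation 28.5°.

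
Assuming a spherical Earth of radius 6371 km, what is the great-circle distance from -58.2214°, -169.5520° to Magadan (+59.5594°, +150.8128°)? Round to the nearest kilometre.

Δλ = 150.8128 − -169.5520 = 320.3648°; wrapped into (−180°, 180°]: -39.6352°.
Δφ = 59.5594 − -58.2214 = 117.7808°.
a = sin²(Δφ/2) + cos φ₁ · cos φ₂ · sin²(Δλ/2) = 0.763713.
c = 2·atan2(√a, √(1−a)) = 2.12636 rad → d = 6371·c ≈ 13547.07 km.

13547 km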